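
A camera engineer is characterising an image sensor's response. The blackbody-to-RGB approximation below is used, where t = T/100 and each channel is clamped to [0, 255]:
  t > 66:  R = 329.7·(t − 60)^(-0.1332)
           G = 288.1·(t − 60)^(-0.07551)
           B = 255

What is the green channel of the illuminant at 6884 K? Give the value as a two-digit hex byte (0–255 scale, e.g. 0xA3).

0xF4

t = 6884/100 = 68.84; the t > 66 branch applies.
G = 288.1·(68.84 − 60)^(-0.07551) = 288.1·8.84^(-0.07551) = 288.1·0.84827 = 244.386.
Rounded: 244; in hex, 0xF4.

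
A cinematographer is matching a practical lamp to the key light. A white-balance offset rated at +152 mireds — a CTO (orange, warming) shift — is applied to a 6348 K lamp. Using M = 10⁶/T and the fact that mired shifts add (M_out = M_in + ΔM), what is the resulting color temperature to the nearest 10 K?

M_in = 10⁶/6348 = 157.53 mireds.
M_out = 157.53 + (+152) = 309.53 mireds.
T_out = 10⁶/309.53 = 3230.7 K → 3230 K.

3230 K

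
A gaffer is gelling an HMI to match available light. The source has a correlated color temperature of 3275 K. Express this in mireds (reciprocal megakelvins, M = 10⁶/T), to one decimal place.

305.3 mireds

M = 10⁶ / 3275 = 305.344 → 305.3 mireds.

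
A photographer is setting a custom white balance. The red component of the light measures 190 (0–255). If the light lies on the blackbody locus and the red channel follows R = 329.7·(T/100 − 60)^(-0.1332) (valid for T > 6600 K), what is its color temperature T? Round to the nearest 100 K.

12300 K

(t − 60)^(-0.1332) = 190/329.7 = 0.57628.
t − 60 = 0.57628^(1/-0.1332) = 0.57628^(-7.508) = 62.667, so t = 122.667.
T = 100·t = 12267 K → 12300 K to the nearest 100 K.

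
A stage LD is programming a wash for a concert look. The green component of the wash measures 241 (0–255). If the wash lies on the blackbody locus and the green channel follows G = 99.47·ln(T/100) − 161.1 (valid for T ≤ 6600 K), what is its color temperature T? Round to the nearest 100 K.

5700 K

ln t = (241 + 161.1) / 99.47 = 4.0424.
t = e^4.0424 = 56.964.
T = 100·t = 5696 K → 5700 K to the nearest 100 K.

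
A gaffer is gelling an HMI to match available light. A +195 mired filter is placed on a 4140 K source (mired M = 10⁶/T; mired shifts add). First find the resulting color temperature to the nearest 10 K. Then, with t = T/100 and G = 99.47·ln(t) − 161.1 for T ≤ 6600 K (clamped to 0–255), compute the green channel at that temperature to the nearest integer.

150

M_in = 10⁶/4140 = 241.55; M_out = 241.55 + (+195) = 436.55.
T_out = 10⁶/436.55 = 2290.7 K → 2290 K; t = 22.9.
G = 99.47·ln 22.9 − 161.1 = 99.47·3.1311 − 161.1 = 150.354.
Rounded: 150.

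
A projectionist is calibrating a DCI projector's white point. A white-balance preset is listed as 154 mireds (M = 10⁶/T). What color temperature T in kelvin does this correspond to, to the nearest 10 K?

T = 10⁶ / 154 = 6493.51 K → 6490 K.

6490 K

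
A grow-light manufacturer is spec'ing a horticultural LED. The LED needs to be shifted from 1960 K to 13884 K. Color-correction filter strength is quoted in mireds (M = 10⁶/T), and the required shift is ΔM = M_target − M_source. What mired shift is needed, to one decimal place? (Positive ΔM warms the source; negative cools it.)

-438.2 mireds

M_source = 10⁶/1960 = 510.204; M_target = 10⁶/13884 = 72.025.
ΔM = 72.025 − 510.204 = -438.179 → -438.2 mireds, a cooling shift.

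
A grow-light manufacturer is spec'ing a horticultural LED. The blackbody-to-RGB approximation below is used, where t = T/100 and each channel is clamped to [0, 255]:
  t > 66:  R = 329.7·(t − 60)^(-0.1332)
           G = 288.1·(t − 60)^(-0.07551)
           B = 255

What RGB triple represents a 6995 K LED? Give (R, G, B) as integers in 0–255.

t = 6995/100 = 69.95; the t > 66 branch applies.
R = 329.7·(69.95 − 60)^(-0.1332) = 329.7·9.95^(-0.1332) = 329.7·0.73636 = 242.778.
G = 288.1·(69.95 − 60)^(-0.07551) = 288.1·9.95^(-0.07551) = 288.1·0.84073 = 242.213.
B = 255 by definition for t > 66.
Rounded: (243, 242, 255).

(243, 242, 255)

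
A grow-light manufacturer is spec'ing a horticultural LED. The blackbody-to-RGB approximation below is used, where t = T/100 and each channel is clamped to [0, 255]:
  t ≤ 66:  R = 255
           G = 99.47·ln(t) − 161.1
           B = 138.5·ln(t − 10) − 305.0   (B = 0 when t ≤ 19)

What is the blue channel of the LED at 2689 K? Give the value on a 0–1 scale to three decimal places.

0.339

t = 2689/100 = 26.89; the t ≤ 66 branch applies.
B = 138.5·ln(26.89 − 10) − 305.0 = 138.5·ln 16.89 − 305.0 = 138.5·2.8267 − 305.0 = 86.501.
On a 0–1 scale: 86.501/255 = 0.3392 → 0.339.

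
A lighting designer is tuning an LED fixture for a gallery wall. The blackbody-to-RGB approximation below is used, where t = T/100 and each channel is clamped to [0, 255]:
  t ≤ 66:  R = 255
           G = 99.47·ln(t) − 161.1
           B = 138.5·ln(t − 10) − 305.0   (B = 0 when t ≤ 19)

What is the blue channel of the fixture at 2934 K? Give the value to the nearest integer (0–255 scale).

t = 2934/100 = 29.34; the t ≤ 66 branch applies.
B = 138.5·ln(29.34 − 10) − 305.0 = 138.5·ln 19.34 − 305.0 = 138.5·2.9622 − 305.0 = 105.261.
Rounded: 105.

105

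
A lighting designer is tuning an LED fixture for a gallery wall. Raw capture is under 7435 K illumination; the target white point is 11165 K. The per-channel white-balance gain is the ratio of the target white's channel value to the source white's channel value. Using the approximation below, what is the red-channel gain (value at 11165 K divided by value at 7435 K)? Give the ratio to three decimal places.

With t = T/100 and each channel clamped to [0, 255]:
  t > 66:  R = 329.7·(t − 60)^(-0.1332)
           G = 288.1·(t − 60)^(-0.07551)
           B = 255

At 7435 K (t = 74.35):
  R = 329.7·(74.35 − 60)^(-0.1332) = 329.7·14.35^(-0.1332) = 329.7·0.70131 = 231.220.
At 11165 K (t = 111.65):
  R = 329.7·(111.65 − 60)^(-0.1332) = 329.7·51.65^(-0.1332) = 329.7·0.59132 = 194.957.
Gain = 194.957 / 231.220 = 0.8432 → 0.843.

0.843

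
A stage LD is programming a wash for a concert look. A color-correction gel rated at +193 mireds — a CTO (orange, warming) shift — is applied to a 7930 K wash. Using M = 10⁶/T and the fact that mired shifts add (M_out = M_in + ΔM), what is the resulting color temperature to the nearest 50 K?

M_in = 10⁶/7930 = 126.10 mireds.
M_out = 126.10 + (+193) = 319.10 mireds.
T_out = 10⁶/319.10 = 3133.8 K → 3150 K.

3150 K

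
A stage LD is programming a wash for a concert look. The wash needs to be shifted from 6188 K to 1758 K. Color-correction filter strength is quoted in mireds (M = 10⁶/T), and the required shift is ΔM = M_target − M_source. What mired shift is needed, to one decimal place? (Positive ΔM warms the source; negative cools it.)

+407.2 mireds

M_source = 10⁶/6188 = 161.603; M_target = 10⁶/1758 = 568.828.
ΔM = 568.828 − 161.603 = 407.225 → +407.2 mireds, a warming shift.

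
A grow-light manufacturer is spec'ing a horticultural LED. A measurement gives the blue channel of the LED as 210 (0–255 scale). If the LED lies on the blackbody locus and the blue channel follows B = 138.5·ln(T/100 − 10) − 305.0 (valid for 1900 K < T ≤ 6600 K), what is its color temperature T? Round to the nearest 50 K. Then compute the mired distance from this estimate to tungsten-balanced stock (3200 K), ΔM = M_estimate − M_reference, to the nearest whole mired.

ln(t − 10) = (210 + 305.0) / 138.5 = 3.7184.
t − 10 = e^3.7184 = 41.199, so t = 51.199.
T = 100·t = 5120 K → 5100 K to the nearest 50 K.
M_estimate = 10⁶/5100 = 196.08; M_reference = 10⁶/3200 = 312.50.
ΔM = 196.08 − 312.50 = -116.42 → -116 mireds.

-116 mireds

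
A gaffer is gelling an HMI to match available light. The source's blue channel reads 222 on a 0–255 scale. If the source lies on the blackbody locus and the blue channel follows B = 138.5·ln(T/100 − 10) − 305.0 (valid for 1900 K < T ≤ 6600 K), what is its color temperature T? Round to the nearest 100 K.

ln(t − 10) = (222 + 305.0) / 138.5 = 3.8051.
t − 10 = e^3.8051 = 44.928, so t = 54.928.
T = 100·t = 5493 K → 5500 K to the nearest 100 K.

5500 K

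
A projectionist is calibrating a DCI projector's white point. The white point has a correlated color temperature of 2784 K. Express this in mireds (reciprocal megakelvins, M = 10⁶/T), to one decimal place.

M = 10⁶ / 2784 = 359.195 → 359.2 mireds.

359.2 mireds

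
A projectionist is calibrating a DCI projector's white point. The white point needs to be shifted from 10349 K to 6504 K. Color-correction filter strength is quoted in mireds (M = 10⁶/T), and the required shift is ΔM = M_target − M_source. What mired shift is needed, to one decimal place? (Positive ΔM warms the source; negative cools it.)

M_source = 10⁶/10349 = 96.628; M_target = 10⁶/6504 = 153.752.
ΔM = 153.752 − 96.628 = 57.124 → +57.1 mireds, a warming shift.

+57.1 mireds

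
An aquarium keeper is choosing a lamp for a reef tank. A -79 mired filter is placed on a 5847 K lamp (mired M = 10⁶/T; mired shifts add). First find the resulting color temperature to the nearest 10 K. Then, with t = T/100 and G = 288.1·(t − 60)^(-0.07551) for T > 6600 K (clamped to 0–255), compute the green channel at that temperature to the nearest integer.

215

M_in = 10⁶/5847 = 171.03; M_out = 171.03 + (-79) = 92.03.
T_out = 10⁶/92.03 = 10866.3 K → 10870 K; t = 108.7.
G = 288.1·(108.7 − 60)^(-0.07551) = 288.1·48.7^(-0.07551) = 288.1·0.74572 = 214.841.
Rounded: 215.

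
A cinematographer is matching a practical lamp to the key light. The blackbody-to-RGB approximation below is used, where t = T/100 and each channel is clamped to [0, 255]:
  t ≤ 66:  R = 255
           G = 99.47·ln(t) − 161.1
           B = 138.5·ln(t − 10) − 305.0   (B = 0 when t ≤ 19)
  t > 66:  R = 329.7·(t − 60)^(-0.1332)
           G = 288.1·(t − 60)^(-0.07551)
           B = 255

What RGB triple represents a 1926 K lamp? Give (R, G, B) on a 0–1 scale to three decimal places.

(1.000, 0.522, 0.013)

t = 1926/100 = 19.26; the t ≤ 66 branch applies.
R = 255 by definition for t ≤ 66.
G = 99.47·ln 19.26 − 161.1 = 99.47·2.9580 − 161.1 = 133.135.
B = 138.5·ln(19.26 − 10) − 305.0 = 138.5·ln 9.26 − 305.0 = 138.5·2.2257 − 305.0 = 3.260.
Dividing each by 255: (1.0000, 0.5221, 0.0128) → (1.000, 0.522, 0.013).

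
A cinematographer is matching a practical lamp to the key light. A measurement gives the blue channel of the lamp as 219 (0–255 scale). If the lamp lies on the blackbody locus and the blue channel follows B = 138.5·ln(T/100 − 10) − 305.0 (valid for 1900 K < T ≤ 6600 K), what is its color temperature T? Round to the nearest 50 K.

ln(t − 10) = (219 + 305.0) / 138.5 = 3.7834.
t − 10 = e^3.7834 = 43.965, so t = 53.965.
T = 100·t = 5396 K → 5400 K to the nearest 50 K.

5400 K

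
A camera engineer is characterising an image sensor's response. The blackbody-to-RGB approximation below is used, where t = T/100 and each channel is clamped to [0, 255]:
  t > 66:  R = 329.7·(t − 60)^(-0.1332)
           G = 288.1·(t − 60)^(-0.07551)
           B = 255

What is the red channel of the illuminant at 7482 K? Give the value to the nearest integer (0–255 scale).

t = 7482/100 = 74.82; the t > 66 branch applies.
R = 329.7·(74.82 − 60)^(-0.1332) = 329.7·14.82^(-0.1332) = 329.7·0.69830 = 230.230.
Rounded: 230.

230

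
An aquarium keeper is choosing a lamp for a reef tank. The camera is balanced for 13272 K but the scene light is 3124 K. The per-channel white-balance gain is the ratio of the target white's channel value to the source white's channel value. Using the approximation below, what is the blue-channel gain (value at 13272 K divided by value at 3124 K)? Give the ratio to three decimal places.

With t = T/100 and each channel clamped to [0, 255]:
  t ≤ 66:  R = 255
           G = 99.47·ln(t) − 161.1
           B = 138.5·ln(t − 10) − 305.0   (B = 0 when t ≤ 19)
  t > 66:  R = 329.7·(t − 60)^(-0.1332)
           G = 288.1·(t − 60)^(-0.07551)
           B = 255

At 3124 K (t = 31.24):
  B = 138.5·ln(31.24 − 10) − 305.0 = 138.5·ln 21.24 − 305.0 = 138.5·3.0559 − 305.0 = 118.240.
At 13272 K (t = 132.72):
  B = 255 by definition for t > 66.
Gain = 255.000 / 118.240 = 2.1566 → 2.157.

2.157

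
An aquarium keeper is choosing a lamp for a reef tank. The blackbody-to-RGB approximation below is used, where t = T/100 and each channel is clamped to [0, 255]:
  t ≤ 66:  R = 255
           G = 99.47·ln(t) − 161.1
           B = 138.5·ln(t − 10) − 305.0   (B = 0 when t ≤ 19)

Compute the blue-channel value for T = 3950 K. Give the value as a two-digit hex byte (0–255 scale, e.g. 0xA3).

0xA4

t = 3950/100 = 39.5; the t ≤ 66 branch applies.
B = 138.5·ln(39.5 − 10) − 305.0 = 138.5·ln 29.5 − 305.0 = 138.5·3.3844 − 305.0 = 163.738.
Rounded: 164; in hex, 0xA4.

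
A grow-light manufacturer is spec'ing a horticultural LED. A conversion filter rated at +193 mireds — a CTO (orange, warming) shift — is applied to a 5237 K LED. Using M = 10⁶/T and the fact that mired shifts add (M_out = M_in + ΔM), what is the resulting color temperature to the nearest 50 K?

2600 K

M_in = 10⁶/5237 = 190.95 mireds.
M_out = 190.95 + (+193) = 383.95 mireds.
T_out = 10⁶/383.95 = 2604.5 K → 2600 K.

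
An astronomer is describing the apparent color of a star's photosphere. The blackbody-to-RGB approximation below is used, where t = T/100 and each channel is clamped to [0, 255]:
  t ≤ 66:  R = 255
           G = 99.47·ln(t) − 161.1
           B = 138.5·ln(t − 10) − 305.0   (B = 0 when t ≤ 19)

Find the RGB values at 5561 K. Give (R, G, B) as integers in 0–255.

t = 5561/100 = 55.61; the t ≤ 66 branch applies.
R = 255 by definition for t ≤ 66.
G = 99.47·ln 55.61 − 161.1 = 99.47·4.0184 − 161.1 = 238.607.
B = 138.5·ln(55.61 − 10) − 305.0 = 138.5·ln 45.61 − 305.0 = 138.5·3.8201 − 305.0 = 224.088.
Rounded: (255, 239, 224).

(255, 239, 224)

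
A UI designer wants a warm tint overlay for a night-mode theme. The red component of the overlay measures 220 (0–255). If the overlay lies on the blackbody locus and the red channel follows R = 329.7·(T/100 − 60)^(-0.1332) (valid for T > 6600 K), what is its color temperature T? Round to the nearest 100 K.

8100 K

(t − 60)^(-0.1332) = 220/329.7 = 0.66727.
t − 60 = 0.66727^(1/-0.1332) = 0.66727^(-7.508) = 20.847, so t = 80.847.
T = 100·t = 8085 K → 8100 K to the nearest 100 K.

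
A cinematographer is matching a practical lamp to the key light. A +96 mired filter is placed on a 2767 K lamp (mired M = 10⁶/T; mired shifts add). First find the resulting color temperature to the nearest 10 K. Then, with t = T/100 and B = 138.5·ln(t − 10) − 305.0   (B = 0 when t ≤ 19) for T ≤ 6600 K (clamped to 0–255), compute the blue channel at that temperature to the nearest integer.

M_in = 10⁶/2767 = 361.40; M_out = 361.40 + (+96) = 457.40.
T_out = 10⁶/457.40 = 2186.3 K → 2190 K; t = 21.9.
B = 138.5·ln(21.9 − 10) − 305.0 = 138.5·ln 11.9 − 305.0 = 138.5·2.4765 − 305.0 = 38.001.
Rounded: 38.

38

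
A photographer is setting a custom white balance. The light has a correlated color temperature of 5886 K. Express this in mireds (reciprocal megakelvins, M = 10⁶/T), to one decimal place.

M = 10⁶ / 5886 = 169.895 → 169.9 mireds.

169.9 mireds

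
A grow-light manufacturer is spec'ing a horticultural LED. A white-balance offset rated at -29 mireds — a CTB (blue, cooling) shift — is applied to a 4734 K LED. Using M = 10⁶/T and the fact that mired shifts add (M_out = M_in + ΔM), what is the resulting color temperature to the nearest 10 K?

5490 K

M_in = 10⁶/4734 = 211.24 mireds.
M_out = 211.24 + (-29) = 182.24 mireds.
T_out = 10⁶/182.24 = 5487.3 K → 5490 K.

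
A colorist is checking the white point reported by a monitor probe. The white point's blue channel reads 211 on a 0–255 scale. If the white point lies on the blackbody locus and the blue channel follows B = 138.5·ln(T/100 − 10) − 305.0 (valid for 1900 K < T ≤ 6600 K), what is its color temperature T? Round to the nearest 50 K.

ln(t − 10) = (211 + 305.0) / 138.5 = 3.7256.
t − 10 = e^3.7256 = 41.497, so t = 51.497.
T = 100·t = 5150 K → 5150 K to the nearest 50 K.

5150 K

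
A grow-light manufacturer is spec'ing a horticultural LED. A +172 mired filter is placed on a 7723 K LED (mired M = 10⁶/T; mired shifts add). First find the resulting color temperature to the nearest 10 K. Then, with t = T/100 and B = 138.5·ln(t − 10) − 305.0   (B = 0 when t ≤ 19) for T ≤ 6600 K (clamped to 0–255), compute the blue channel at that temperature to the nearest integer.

130

M_in = 10⁶/7723 = 129.48; M_out = 129.48 + (+172) = 301.48.
T_out = 10⁶/301.48 = 3316.9 K → 3320 K; t = 33.2.
B = 138.5·ln(33.2 − 10) − 305.0 = 138.5·ln 23.2 − 305.0 = 138.5·3.1442 − 305.0 = 130.465.
Rounded: 130.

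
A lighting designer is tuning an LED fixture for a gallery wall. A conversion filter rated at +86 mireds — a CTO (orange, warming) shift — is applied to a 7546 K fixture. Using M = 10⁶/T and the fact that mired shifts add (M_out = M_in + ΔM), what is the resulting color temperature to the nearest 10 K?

M_in = 10⁶/7546 = 132.52 mireds.
M_out = 132.52 + (+86) = 218.52 mireds.
T_out = 10⁶/218.52 = 4576.2 K → 4580 K.

4580 K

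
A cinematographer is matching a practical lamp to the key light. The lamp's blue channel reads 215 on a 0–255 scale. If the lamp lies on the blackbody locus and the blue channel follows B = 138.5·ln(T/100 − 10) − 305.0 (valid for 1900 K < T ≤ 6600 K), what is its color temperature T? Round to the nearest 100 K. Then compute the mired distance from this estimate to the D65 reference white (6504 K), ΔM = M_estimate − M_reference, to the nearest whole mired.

ln(t − 10) = (215 + 305.0) / 138.5 = 3.7545.
t − 10 = e^3.7545 = 42.713, so t = 52.713.
T = 100·t = 5271 K → 5300 K to the nearest 100 K.
M_estimate = 10⁶/5300 = 188.68; M_reference = 10⁶/6504 = 153.75.
ΔM = 188.68 − 153.75 = 34.93 → +35 mireds.

+35 mireds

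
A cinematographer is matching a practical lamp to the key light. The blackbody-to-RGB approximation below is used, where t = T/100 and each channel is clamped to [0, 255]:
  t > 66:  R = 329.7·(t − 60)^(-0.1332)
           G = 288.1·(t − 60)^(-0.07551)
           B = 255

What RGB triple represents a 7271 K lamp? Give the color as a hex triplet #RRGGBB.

#EBEEFF

t = 7271/100 = 72.71; the t > 66 branch applies.
R = 329.7·(72.71 − 60)^(-0.1332) = 329.7·12.71^(-0.1332) = 329.7·0.71273 = 234.989.
G = 288.1·(72.71 − 60)^(-0.07551) = 288.1·12.71^(-0.07551) = 288.1·0.82533 = 237.777.
B = 255 by definition for t > 66.
Rounded: (235, 238, 255).
In hex: #EBEEFF.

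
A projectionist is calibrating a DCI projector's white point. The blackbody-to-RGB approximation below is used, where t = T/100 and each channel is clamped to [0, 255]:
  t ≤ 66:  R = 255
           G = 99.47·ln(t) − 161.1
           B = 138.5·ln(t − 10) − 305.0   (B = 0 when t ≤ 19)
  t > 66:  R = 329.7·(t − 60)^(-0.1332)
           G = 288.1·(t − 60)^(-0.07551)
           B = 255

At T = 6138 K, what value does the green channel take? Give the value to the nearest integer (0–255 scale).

t = 6138/100 = 61.38; the t ≤ 66 branch applies.
G = 99.47·ln 61.38 − 161.1 = 99.47·4.1171 − 161.1 = 248.426.
Rounded: 248.

248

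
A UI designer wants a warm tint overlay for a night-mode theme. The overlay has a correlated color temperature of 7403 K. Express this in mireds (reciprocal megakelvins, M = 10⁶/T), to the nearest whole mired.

135 mireds

M = 10⁶ / 7403 = 135.080 → 135 mireds.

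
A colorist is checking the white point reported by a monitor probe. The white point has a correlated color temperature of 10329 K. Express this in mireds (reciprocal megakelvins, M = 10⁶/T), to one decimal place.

96.8 mireds

M = 10⁶ / 10329 = 96.815 → 96.8 mireds.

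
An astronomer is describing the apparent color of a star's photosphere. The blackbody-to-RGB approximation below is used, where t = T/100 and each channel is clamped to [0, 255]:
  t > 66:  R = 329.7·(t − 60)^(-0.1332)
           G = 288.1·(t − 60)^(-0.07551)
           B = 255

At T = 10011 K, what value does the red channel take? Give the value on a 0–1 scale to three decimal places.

0.791

t = 10011/100 = 100.11; the t > 66 branch applies.
R = 329.7·(100.11 − 60)^(-0.1332) = 329.7·40.11^(-0.1332) = 329.7·0.61157 = 201.635.
On a 0–1 scale: 201.635/255 = 0.7907 → 0.791.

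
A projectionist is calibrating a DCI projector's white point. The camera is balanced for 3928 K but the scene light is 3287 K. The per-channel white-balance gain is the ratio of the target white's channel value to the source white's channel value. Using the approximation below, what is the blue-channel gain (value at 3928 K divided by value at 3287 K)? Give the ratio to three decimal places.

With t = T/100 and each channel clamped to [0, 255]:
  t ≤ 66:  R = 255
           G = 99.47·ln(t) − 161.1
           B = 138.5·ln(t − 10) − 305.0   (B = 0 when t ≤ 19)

At 3287 K (t = 32.87):
  B = 138.5·ln(32.87 − 10) − 305.0 = 138.5·ln 22.87 − 305.0 = 138.5·3.1298 − 305.0 = 128.481.
At 3928 K (t = 39.28):
  B = 138.5·ln(39.28 − 10) − 305.0 = 138.5·ln 29.28 − 305.0 = 138.5·3.3769 − 305.0 = 162.701.
Gain = 162.701 / 128.481 = 1.2663 → 1.266.

1.266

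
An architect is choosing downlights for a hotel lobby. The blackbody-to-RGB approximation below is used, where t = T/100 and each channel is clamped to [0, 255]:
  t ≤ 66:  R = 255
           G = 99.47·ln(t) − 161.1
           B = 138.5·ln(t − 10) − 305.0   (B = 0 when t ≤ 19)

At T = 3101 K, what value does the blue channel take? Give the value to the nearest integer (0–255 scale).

117

t = 3101/100 = 31.01; the t ≤ 66 branch applies.
B = 138.5·ln(31.01 − 10) − 305.0 = 138.5·ln 21.01 − 305.0 = 138.5·3.0450 − 305.0 = 116.732.
Rounded: 117.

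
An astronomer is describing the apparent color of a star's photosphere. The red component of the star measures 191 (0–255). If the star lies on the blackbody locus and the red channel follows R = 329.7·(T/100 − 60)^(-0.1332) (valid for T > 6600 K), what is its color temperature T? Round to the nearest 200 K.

12000 K

(t − 60)^(-0.1332) = 191/329.7 = 0.57931.
t − 60 = 0.57931^(1/-0.1332) = 0.57931^(-7.508) = 60.245, so t = 120.245.
T = 100·t = 12025 K → 12000 K to the nearest 200 K.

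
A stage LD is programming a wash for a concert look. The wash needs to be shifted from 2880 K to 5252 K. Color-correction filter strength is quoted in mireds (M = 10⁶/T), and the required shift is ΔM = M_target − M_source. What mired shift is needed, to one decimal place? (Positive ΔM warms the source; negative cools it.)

-156.8 mireds

M_source = 10⁶/2880 = 347.222; M_target = 10⁶/5252 = 190.404.
ΔM = 190.404 − 347.222 = -156.819 → -156.8 mireds, a cooling shift.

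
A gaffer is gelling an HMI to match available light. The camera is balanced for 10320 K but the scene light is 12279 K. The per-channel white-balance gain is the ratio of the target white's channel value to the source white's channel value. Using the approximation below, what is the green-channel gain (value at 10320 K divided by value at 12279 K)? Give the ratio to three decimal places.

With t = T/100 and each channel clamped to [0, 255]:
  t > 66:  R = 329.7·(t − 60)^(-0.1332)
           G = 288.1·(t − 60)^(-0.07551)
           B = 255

1.029

At 12279 K (t = 122.79):
  G = 288.1·(122.79 − 60)^(-0.07551) = 288.1·62.79^(-0.07551) = 288.1·0.73155 = 210.758.
At 10320 K (t = 103.2):
  G = 288.1·(103.2 − 60)^(-0.07551) = 288.1·43.2^(-0.07551) = 288.1·0.75250 = 216.794.
Gain = 216.794 / 210.758 = 1.0286 → 1.029.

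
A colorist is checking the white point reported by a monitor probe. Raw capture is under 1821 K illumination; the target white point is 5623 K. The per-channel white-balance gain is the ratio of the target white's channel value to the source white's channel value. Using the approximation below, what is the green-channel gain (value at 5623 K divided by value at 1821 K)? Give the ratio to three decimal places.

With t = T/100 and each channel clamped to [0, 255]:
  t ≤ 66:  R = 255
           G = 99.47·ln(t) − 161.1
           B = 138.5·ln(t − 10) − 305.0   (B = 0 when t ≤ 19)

At 1821 K (t = 18.21):
  G = 99.47·ln 18.21 − 161.1 = 99.47·2.9020 − 161.1 = 127.559.
At 5623 K (t = 56.23):
  G = 99.47·ln 56.23 − 161.1 = 99.47·4.0295 − 161.1 = 239.709.
Gain = 239.709 / 127.559 = 1.8792 → 1.879.

1.879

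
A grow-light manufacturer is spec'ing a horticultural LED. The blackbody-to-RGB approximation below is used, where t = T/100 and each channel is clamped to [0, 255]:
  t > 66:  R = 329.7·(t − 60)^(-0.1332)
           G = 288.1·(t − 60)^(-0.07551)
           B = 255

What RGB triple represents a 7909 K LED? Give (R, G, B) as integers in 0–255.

(223, 231, 255)

t = 7909/100 = 79.09; the t > 66 branch applies.
R = 329.7·(79.09 − 60)^(-0.1332) = 329.7·19.09^(-0.1332) = 329.7·0.67514 = 222.595.
G = 288.1·(79.09 − 60)^(-0.07551) = 288.1·19.09^(-0.07551) = 288.1·0.80036 = 230.584.
B = 255 by definition for t > 66.
Rounded: (223, 231, 255).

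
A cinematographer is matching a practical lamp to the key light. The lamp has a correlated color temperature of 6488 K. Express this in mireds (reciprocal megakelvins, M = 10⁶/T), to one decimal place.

154.1 mireds

M = 10⁶ / 6488 = 154.131 → 154.1 mireds.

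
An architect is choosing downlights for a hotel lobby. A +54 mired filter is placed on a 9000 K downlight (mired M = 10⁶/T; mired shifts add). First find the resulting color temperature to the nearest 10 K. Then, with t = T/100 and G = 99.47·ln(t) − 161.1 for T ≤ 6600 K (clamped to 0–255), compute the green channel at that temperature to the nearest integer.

M_in = 10⁶/9000 = 111.11; M_out = 111.11 + (+54) = 165.11.
T_out = 10⁶/165.11 = 6056.5 K → 6060 K; t = 60.6.
G = 99.47·ln 60.6 − 161.1 = 99.47·4.1043 − 161.1 = 247.154.
Rounded: 247.

247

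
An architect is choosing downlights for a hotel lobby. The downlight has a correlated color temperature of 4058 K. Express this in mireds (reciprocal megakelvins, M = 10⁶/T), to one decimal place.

246.4 mireds

M = 10⁶ / 4058 = 246.427 → 246.4 mireds.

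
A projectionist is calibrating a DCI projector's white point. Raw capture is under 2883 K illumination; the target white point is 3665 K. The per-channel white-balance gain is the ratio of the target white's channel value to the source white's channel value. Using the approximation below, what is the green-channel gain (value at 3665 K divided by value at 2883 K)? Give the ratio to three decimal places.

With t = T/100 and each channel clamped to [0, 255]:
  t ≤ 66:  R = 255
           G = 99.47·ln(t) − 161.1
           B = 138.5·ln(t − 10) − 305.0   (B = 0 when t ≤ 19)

At 2883 K (t = 28.83):
  G = 99.47·ln 28.83 − 161.1 = 99.47·3.3614 − 161.1 = 173.260.
At 3665 K (t = 36.65):
  G = 99.47·ln 36.65 − 161.1 = 99.47·3.6014 − 161.1 = 197.133.
Gain = 197.133 / 173.260 = 1.1378 → 1.138.

1.138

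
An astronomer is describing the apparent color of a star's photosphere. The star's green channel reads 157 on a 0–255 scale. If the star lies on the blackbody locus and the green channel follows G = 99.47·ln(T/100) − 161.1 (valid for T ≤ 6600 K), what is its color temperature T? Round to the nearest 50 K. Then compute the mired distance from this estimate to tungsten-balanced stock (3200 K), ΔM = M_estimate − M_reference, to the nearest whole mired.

ln t = (157 + 161.1) / 99.47 = 3.1979.
t = e^3.1979 = 24.482.
T = 100·t = 2448 K → 2450 K to the nearest 50 K.
M_estimate = 10⁶/2450 = 408.16; M_reference = 10⁶/3200 = 312.50.
ΔM = 408.16 − 312.50 = 95.66 → +96 mireds.

+96 mireds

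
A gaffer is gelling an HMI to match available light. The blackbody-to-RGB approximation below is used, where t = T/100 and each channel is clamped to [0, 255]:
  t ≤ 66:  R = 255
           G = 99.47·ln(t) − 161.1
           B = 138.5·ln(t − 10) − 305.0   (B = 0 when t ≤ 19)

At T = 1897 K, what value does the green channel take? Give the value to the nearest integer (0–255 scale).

t = 1897/100 = 18.97; the t ≤ 66 branch applies.
G = 99.47·ln 18.97 − 161.1 = 99.47·2.9429 − 161.1 = 131.626.
Rounded: 132.

132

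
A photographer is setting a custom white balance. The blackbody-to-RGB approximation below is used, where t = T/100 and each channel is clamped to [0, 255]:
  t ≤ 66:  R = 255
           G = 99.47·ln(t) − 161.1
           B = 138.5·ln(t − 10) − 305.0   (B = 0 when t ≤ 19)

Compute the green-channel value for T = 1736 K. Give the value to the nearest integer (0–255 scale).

123

t = 1736/100 = 17.36; the t ≤ 66 branch applies.
G = 99.47·ln 17.36 − 161.1 = 99.47·2.8542 − 161.1 = 122.804.
Rounded: 123.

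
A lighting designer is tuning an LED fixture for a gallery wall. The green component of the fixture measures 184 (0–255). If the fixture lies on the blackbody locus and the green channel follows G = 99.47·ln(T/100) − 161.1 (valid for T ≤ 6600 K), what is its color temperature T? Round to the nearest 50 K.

3200 K

ln t = (184 + 161.1) / 99.47 = 3.4694.
t = e^3.4694 = 32.117.
T = 100·t = 3212 K → 3200 K to the nearest 50 K.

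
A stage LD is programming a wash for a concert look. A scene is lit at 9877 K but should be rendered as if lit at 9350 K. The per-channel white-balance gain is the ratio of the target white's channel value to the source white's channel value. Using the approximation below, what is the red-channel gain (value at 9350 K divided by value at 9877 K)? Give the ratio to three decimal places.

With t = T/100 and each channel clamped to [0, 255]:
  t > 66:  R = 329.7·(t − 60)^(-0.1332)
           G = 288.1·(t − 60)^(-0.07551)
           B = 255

1.020

At 9877 K (t = 98.77):
  R = 329.7·(98.77 − 60)^(-0.1332) = 329.7·38.77^(-0.1332) = 329.7·0.61435 = 202.550.
At 9350 K (t = 93.5):
  R = 329.7·(93.5 − 60)^(-0.1332) = 329.7·33.5^(-0.1332) = 329.7·0.62642 = 206.530.
Gain = 206.530 / 202.550 = 1.0197 → 1.020.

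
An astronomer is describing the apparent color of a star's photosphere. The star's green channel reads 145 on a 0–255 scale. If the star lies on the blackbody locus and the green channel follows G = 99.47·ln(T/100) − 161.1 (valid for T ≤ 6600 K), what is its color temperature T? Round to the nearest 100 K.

ln t = (145 + 161.1) / 99.47 = 3.0773.
t = e^3.0773 = 21.700.
T = 100·t = 2170 K → 2200 K to the nearest 100 K.

2200 K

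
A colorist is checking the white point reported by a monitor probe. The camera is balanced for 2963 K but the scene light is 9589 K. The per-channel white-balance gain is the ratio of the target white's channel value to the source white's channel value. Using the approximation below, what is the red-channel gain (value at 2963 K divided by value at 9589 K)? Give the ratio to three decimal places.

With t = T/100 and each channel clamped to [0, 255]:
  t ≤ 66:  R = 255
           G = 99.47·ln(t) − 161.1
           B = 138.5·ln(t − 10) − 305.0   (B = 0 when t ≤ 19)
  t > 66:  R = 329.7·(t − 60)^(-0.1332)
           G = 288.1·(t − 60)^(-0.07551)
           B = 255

1.246

At 9589 K (t = 95.89):
  R = 329.7·(95.89 − 60)^(-0.1332) = 329.7·35.89^(-0.1332) = 329.7·0.62069 = 204.643.
At 2963 K (t = 29.63):
  R = 255 by definition for t ≤ 66.
Gain = 255.000 / 204.643 = 1.2461 → 1.246.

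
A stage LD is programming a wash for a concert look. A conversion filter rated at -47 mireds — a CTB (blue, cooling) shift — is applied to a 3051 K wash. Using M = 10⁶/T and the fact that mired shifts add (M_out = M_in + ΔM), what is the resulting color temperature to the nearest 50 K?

M_in = 10⁶/3051 = 327.76 mireds.
M_out = 327.76 + (-47) = 280.76 mireds.
T_out = 10⁶/280.76 = 3561.7 K → 3550 K.

3550 K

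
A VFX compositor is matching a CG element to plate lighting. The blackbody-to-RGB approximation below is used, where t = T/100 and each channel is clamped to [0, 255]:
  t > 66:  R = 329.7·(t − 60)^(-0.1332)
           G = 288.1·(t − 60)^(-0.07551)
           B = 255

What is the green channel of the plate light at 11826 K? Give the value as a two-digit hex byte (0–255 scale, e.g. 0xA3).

0xD4

t = 11826/100 = 118.26; the t > 66 branch applies.
G = 288.1·(118.26 − 60)^(-0.07551) = 288.1·58.26^(-0.07551) = 288.1·0.73569 = 211.953.
Rounded: 212; in hex, 0xD4.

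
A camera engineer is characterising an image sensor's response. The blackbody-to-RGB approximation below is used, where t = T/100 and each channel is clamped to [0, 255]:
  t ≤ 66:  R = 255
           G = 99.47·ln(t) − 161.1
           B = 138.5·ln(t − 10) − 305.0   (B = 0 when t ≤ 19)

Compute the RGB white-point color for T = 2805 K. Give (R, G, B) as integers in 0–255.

t = 2805/100 = 28.05; the t ≤ 66 branch applies.
R = 255 by definition for t ≤ 66.
G = 99.47·ln 28.05 − 161.1 = 99.47·3.3340 − 161.1 = 170.532.
B = 138.5·ln(28.05 − 10) − 305.0 = 138.5·ln 18.05 − 305.0 = 138.5·2.8931 − 305.0 = 95.701.
Rounded: (255, 171, 96).

(255, 171, 96)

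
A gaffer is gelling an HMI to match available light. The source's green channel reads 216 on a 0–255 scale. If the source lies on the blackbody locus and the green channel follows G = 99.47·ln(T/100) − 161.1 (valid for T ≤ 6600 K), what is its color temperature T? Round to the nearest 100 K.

ln t = (216 + 161.1) / 99.47 = 3.7911.
t = e^3.7911 = 44.305.
T = 100·t = 4430 K → 4400 K to the nearest 100 K.

4400 K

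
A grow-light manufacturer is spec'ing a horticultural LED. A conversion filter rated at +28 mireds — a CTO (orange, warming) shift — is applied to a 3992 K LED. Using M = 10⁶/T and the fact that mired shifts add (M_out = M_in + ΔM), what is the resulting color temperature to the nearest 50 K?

M_in = 10⁶/3992 = 250.50 mireds.
M_out = 250.50 + (+28) = 278.50 mireds.
T_out = 10⁶/278.50 = 3590.7 K → 3600 K.

3600 K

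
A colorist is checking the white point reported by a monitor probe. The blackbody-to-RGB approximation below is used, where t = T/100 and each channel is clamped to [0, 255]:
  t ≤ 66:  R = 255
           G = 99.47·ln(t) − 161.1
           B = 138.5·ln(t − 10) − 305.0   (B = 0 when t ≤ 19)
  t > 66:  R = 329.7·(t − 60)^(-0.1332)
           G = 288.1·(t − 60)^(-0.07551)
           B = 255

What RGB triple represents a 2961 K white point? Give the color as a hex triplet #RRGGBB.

#FFB06B

t = 2961/100 = 29.61; the t ≤ 66 branch applies.
R = 255 by definition for t ≤ 66.
G = 99.47·ln 29.61 − 161.1 = 99.47·3.3881 − 161.1 = 175.916.
B = 138.5·ln(29.61 − 10) − 305.0 = 138.5·ln 19.61 − 305.0 = 138.5·2.9760 − 305.0 = 107.181.
Rounded: (255, 176, 107).
In hex: #FFB06B.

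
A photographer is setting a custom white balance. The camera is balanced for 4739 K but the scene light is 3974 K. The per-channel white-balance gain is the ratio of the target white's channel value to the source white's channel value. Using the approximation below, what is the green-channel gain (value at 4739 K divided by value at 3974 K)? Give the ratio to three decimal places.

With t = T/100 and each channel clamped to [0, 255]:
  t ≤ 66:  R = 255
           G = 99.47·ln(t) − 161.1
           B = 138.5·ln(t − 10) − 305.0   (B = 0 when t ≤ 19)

1.085

At 3974 K (t = 39.74):
  G = 99.47·ln 39.74 − 161.1 = 99.47·3.6824 − 161.1 = 205.184.
At 4739 K (t = 47.39):
  G = 99.47·ln 47.39 − 161.1 = 99.47·3.8584 − 161.1 = 222.696.
Gain = 222.696 / 205.184 = 1.0853 → 1.085.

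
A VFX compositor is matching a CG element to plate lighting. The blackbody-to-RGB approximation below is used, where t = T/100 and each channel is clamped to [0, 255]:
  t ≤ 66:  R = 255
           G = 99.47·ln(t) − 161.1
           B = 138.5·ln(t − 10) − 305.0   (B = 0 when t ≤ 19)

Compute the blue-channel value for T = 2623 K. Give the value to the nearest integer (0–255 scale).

t = 2623/100 = 26.23; the t ≤ 66 branch applies.
B = 138.5·ln(26.23 − 10) − 305.0 = 138.5·ln 16.23 − 305.0 = 138.5·2.7869 − 305.0 = 80.980.
Rounded: 81.

81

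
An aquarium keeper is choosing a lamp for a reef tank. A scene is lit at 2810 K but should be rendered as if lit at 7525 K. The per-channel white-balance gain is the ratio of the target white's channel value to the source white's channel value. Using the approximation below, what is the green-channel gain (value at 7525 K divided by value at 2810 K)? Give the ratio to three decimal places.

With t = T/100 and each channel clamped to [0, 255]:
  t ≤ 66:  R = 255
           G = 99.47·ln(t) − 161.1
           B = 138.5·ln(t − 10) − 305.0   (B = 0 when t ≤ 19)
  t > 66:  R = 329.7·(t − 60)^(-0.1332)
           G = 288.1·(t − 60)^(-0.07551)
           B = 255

At 2810 K (t = 28.1):
  G = 99.47·ln 28.1 − 161.1 = 99.47·3.3358 − 161.1 = 170.709.
At 7525 K (t = 75.25):
  G = 288.1·(75.25 − 60)^(-0.07551) = 288.1·15.25^(-0.07551) = 288.1·0.81405 = 234.528.
Gain = 234.528 / 170.709 = 1.3738 → 1.374.

1.374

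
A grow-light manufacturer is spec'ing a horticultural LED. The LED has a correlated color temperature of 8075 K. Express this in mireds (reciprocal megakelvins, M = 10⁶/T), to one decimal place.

M = 10⁶ / 8075 = 123.839 → 123.8 mireds.

123.8 mireds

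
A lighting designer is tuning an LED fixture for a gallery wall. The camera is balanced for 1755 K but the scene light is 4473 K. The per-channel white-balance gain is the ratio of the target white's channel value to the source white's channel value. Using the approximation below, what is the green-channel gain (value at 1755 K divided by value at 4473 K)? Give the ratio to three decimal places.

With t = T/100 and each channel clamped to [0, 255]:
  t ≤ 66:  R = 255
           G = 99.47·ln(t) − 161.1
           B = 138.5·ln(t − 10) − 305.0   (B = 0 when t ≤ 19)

0.571

At 4473 K (t = 44.73):
  G = 99.47·ln 44.73 − 161.1 = 99.47·3.8006 − 161.1 = 216.950.
At 1755 K (t = 17.55):
  G = 99.47·ln 17.55 − 161.1 = 99.47·2.8651 − 161.1 = 123.887.
Gain = 123.887 / 216.950 = 0.5710 → 0.571.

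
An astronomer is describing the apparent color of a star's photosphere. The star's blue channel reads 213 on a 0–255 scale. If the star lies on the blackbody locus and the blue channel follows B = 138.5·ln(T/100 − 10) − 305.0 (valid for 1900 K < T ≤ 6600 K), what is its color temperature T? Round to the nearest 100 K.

ln(t − 10) = (213 + 305.0) / 138.5 = 3.7401.
t − 10 = e^3.7401 = 42.101, so t = 52.101.
T = 100·t = 5210 K → 5200 K to the nearest 100 K.

5200 K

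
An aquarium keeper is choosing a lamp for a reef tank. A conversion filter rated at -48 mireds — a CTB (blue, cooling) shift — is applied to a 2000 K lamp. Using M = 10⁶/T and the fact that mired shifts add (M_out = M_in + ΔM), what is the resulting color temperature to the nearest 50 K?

M_in = 10⁶/2000 = 500.00 mireds.
M_out = 500.00 + (-48) = 452.00 mireds.
T_out = 10⁶/452.00 = 2212.4 K → 2200 K.

2200 K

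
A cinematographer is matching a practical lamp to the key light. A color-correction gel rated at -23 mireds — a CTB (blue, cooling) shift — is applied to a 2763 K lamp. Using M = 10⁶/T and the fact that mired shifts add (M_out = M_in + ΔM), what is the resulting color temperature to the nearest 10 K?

2950 K

M_in = 10⁶/2763 = 361.93 mireds.
M_out = 361.93 + (-23) = 338.93 mireds.
T_out = 10⁶/338.93 = 2950.5 K → 2950 K.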